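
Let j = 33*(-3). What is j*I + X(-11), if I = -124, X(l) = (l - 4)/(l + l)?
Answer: 270087/22 ≈ 12277.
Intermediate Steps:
X(l) = (-4 + l)/(2*l) (X(l) = (-4 + l)/((2*l)) = (-4 + l)*(1/(2*l)) = (-4 + l)/(2*l))
j = -99
j*I + X(-11) = -99*(-124) + (½)*(-4 - 11)/(-11) = 12276 + (½)*(-1/11)*(-15) = 12276 + 15/22 = 270087/22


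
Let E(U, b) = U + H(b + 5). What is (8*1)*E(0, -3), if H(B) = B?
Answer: 16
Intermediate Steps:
E(U, b) = 5 + U + b (E(U, b) = U + (b + 5) = U + (5 + b) = 5 + U + b)
(8*1)*E(0, -3) = (8*1)*(5 + 0 - 3) = 8*2 = 16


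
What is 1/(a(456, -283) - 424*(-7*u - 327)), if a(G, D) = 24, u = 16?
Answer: 1/186160 ≈ 5.3717e-6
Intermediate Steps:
1/(a(456, -283) - 424*(-7*u - 327)) = 1/(24 - 424*(-7*16 - 327)) = 1/(24 - 424*(-112 - 327)) = 1/(24 - 424*(-439)) = 1/(24 + 186136) = 1/186160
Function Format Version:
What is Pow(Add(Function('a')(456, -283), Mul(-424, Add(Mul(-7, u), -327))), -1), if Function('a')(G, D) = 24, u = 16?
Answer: Rational(1, 186160) ≈ 5.3717e-6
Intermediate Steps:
Pow(Add(Function('a')(456, -283), Mul(-424, Add(Mul(-7, u), -327))), -1) = Pow(Add(24, Mul(-424, Add(Mul(-7, 16), -327))), -1) = Pow(Add(24, Mul(-424, Add(-112, -327))), -1) = Pow(Add(24, Mul(-424, -439)), -1) = Pow(Add(24, 186136), -1) = Pow(186160, -1) = Rational(1, 186160)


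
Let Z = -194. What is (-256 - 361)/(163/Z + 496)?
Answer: -119698/96061 ≈ -1.2461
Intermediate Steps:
(-256 - 361)/(163/Z + 496) = (-256 - 361)/(163/(-194) + 496) = -617/(163*(-1/194) + 496) = -617/(-163/194 + 496) = -617/96061/194 = -617*194/96061 = -119698/96061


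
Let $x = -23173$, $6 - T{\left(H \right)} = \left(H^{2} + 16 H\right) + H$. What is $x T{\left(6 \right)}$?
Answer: $3058836$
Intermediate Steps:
$T{\left(H \right)} = 6 - H^{2} - 17 H$ ($T{\left(H \right)} = 6 - \left(\left(H^{2} + 16 H\right) + H\right) = 6 - \left(H^{2} + 17 H\right) = 6 - H^{2} - 17 H$)
$x T{\left(6 \right)} = - 23173 \left(6 - 6^{2} - 102\right) = - 23173 \left(6 - 36 - 102\right) = \left(-23173\right) \left(-132\right) = 3058836$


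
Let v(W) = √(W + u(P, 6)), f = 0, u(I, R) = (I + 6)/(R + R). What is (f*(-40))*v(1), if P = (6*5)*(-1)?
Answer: 0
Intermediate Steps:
P = -30 (P = 30*(-1) = -30)
u(I, R) = (6 + I)/(2*R) (u(I, R) = (6 + I)/((2*R)) = (6 + I)*(1/(2*R)) = (6 + I)/(2*R))
v(W) = √(-2 + W) (v(W) = √(W + (½)*(6 - 30)/6) = √(W + (½)*(⅙)*(-24)) = √(W - 2) = √(-2 + W))
(f*(-40))*v(1) = (0*(-40))*√(-2 + 1) = 0*√(-1) = 0*I = 0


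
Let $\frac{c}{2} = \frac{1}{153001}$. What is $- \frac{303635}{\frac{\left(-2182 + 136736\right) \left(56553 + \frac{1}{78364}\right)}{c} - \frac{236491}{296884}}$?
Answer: $- \frac{88300920905197}{169289466576703746056120} \approx -5.216 \cdot 10^{-10}$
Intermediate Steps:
$c = \frac{2}{153001} \approx 1.3072 \cdot 10^{-5}$
$- \frac{303635}{\frac{\left(-2182 + 136736\right) \left(56553 + \frac{1}{78364}\right)}{c} - \frac{236491}{296884}} = - \frac{303635}{\frac{\left(-2182 + 136736\right) \left(56553 + \frac{1}{78364}\right)}{\frac{2}{153001}} - \frac{236491}{296884}} = - \frac{303635}{134554 \left(56553 + \frac{1}{78364}\right) \frac{153001}{2} - \frac{236491}{296884}} = - \frac{303635}{134554 \cdot \frac{4431719293}{78364} \cdot \frac{153001}{2} - \frac{236491}{296884}} = - \frac{303635}{\frac{298152778875161}{39182} \cdot \frac{153001}{2} - \frac{236491}{296884}} = - \frac{303635}{\frac{45617673320678508161}{78364} - \frac{236491}{296884}} = - \frac{303635}{\frac{846447332883518730280600}{1454063611}} = \left(-303635\right) \frac{1454063611}{846447332883518730280600} = - \frac{88300920905197}{169289466576703746056120}$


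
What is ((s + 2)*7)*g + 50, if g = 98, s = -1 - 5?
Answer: -2694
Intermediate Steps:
s = -6
((s + 2)*7)*g + 50 = ((-6 + 2)*7)*98 + 50 = -4*7*98 + 50 = -28*98 + 50 = -2744 + 50 = -2694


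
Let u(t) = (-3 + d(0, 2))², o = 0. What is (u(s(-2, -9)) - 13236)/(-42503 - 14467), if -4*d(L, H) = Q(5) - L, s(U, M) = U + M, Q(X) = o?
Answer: 4409/18990 ≈ 0.23217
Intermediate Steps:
Q(X) = 0
s(U, M) = M + U
d(L, H) = L/4 (d(L, H) = -(0 - L)/4 = -(-1)*L/4 = L/4)
u(t) = 9 (u(t) = (-3 + (¼)*0)² = (-3 + 0)² = (-3)² = 9)
(u(s(-2, -9)) - 13236)/(-42503 - 14467) = (9 - 13236)/(-42503 - 14467) = -13227/(-56970) = -13227*(-1/56970) = 4409/18990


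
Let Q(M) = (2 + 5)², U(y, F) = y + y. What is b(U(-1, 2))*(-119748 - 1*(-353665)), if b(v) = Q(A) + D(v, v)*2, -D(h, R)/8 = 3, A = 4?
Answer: 233917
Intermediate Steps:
D(h, R) = -24 (D(h, R) = -8*3 = -24)
U(y, F) = 2*y
Q(M) = 49 (Q(M) = 7² = 49)
b(v) = 1 (b(v) = 49 - 24*2 = 49 - 48 = 1)
b(U(-1, 2))*(-119748 - 1*(-353665)) = 1*(-119748 - 1*(-353665)) = 1*(-119748 + 353665) = 1*233917 = 233917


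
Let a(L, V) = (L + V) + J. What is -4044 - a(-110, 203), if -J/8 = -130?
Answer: -5177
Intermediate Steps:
J = 1040 (J = -8*(-130) = 1040)
a(L, V) = 1040 + L + V (a(L, V) = (L + V) + 1040 = 1040 + L + V)
-4044 - a(-110, 203) = -4044 - (1040 - 110 + 203) = -4044 - 1*1133 = -4044 - 1133 = -5177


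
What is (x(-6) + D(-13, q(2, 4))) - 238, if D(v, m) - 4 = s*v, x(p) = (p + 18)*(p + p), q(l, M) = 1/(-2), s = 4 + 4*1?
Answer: -482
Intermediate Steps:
s = 8 (s = 4 + 4 = 8)
q(l, M) = -½
x(p) = 2*p*(18 + p) (x(p) = (18 + p)*(2*p) = 2*p*(18 + p))
D(v, m) = 4 + 8*v
(x(-6) + D(-13, q(2, 4))) - 238 = (2*(-6)*(18 - 6) + (4 + 8*(-13))) - 238 = (2*(-6)*12 + (4 - 104)) - 238 = (-144 - 100) - 238 = -244 - 238 = -482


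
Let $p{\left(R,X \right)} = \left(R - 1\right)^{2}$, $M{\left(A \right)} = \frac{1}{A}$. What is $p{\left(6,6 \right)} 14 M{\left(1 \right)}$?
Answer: $350$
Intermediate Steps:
$p{\left(R,X \right)} = \left(-1 + R\right)^{2}$
$p{\left(6,6 \right)} 14 M{\left(1 \right)} = \frac{\left(-1 + 6\right)^{2} \cdot 14}{1} = 5^{2} \cdot 14 \cdot 1 = 25 \cdot 14 \cdot 1 = 350 \cdot 1 = 350$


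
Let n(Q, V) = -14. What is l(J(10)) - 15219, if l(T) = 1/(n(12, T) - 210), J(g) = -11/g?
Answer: -3409057/224 ≈ -15219.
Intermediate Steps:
l(T) = -1/224 (l(T) = 1/(-14 - 210) = 1/(-224) = -1/224)
l(J(10)) - 15219 = -1/224 - 15219 = -3409057/224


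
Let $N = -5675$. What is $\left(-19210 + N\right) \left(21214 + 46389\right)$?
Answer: $-1682300655$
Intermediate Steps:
$\left(-19210 + N\right) \left(21214 + 46389\right) = \left(-19210 - 5675\right) \left(21214 + 46389\right) = \left(-24885\right) 67603 = -1682300655$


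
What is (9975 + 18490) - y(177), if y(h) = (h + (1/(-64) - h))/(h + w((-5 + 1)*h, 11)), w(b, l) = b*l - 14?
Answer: 13890919999/488000 ≈ 28465.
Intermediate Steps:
w(b, l) = -14 + b*l
y(h) = -1/(64*(-14 - 43*h)) (y(h) = (h + (1/(-64) - h))/(h + (-14 + ((-5 + 1)*h)*11)) = (h + (-1/64 - h))/(h + (-14 - 4*h*11)) = -1/(64*(h + (-14 - 44*h))) = -1/(64*(-14 - 43*h)))
(9975 + 18490) - y(177) = (9975 + 18490) - 1/(64*(14 + 43*177)) = 28465 - 1/(64*(14 + 7611)) = 28465 - 1/(64*7625) = 28465 - 1*1/488000 = 28465 - 1/488000 = 13890919999/488000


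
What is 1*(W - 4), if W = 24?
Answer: 20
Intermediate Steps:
1*(W - 4) = 1*(24 - 4) = 1*20 = 20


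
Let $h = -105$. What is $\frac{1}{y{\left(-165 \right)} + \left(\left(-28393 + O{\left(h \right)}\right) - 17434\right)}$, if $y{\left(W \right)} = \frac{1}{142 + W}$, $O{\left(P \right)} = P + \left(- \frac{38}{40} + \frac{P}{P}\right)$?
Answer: $- \frac{460}{21128717} \approx -2.1771 \cdot 10^{-5}$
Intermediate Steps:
$O{\left(P \right)} = \frac{1}{20} + P$ ($O{\left(P \right)} = P + \left(\left(-38\right) \frac{1}{40} + 1\right) = P + \left(- \frac{19}{20} + 1\right) = P + \frac{1}{20} = \frac{1}{20} + P$)
$\frac{1}{y{\left(-165 \right)} + \left(\left(-28393 + O{\left(h \right)}\right) - 17434\right)} = \frac{1}{\frac{1}{142 - 165} + \left(\left(-28393 + \left(\frac{1}{20} - 105\right)\right) - 17434\right)} = \frac{1}{\frac{1}{-23} - \frac{918639}{20}} = \frac{1}{- \frac{1}{23} - \frac{918639}{20}} = \frac{1}{- \frac{21128717}{460}} = - \frac{460}{21128717}$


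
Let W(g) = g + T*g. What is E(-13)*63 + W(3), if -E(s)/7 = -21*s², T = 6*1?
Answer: 1565130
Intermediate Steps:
T = 6
E(s) = 147*s² (E(s) = -(-147)*s² = 147*s²)
W(g) = 7*g (W(g) = g + 6*g = 7*g)
E(-13)*63 + W(3) = (147*(-13)²)*63 + 7*3 = (147*169)*63 + 21 = 24843*63 + 21 = 1565109 + 21 = 1565130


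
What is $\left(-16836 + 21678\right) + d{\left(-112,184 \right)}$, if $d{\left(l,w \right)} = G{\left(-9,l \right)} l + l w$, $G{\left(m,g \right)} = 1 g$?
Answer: $-3222$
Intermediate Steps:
$G{\left(m,g \right)} = g$
$d{\left(l,w \right)} = l^{2} + l w$ ($d{\left(l,w \right)} = l l + l w = l^{2} + l w$)
$\left(-16836 + 21678\right) + d{\left(-112,184 \right)} = \left(-16836 + 21678\right) - 112 \left(-112 + 184\right) = 4842 - 8064 = -3222$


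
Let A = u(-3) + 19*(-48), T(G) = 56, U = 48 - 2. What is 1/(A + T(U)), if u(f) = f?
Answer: -1/859 ≈ -0.0011641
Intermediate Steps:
U = 46
A = -915 (A = -3 + 19*(-48) = -3 - 912 = -915)
1/(A + T(U)) = 1/(-915 + 56) = 1/(-859) = -1/859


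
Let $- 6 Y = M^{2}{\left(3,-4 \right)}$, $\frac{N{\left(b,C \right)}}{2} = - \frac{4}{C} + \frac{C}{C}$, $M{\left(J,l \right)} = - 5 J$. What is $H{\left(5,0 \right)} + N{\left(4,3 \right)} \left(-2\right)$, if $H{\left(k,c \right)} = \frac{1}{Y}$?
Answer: $\frac{98}{75} \approx 1.3067$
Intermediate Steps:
$N{\left(b,C \right)} = 2 - \frac{8}{C}$ ($N{\left(b,C \right)} = 2 \left(- \frac{4}{C} + \frac{C}{C}\right) = 2 \left(- \frac{4}{C} + 1\right) = 2 \left(1 - \frac{4}{C}\right) = 2 - \frac{8}{C}$)
$Y = - \frac{75}{2}$ ($Y = - \frac{\left(\left(-5\right) 3\right)^{2}}{6} = - \frac{\left(-15\right)^{2}}{6} = \left(- \frac{1}{6}\right) 225 = - \frac{75}{2} \approx -37.5$)
$H{\left(k,c \right)} = - \frac{2}{75}$ ($H{\left(k,c \right)} = \frac{1}{- \frac{75}{2}} = - \frac{2}{75}$)
$H{\left(5,0 \right)} + N{\left(4,3 \right)} \left(-2\right) = - \frac{2}{75} + \left(2 - \frac{8}{3}\right) \left(-2\right) = - \frac{2}{75} - - \frac{4}{3} = - \frac{2}{75} + \frac{4}{3} = \frac{98}{75}$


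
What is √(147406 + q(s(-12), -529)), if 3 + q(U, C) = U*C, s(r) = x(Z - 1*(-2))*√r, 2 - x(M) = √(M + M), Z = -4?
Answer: √(147403 - 2116*I*√3*(1 - I)) ≈ 379.16 - 4.833*I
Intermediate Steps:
x(M) = 2 - √2*√M (x(M) = 2 - √(M + M) = 2 - √(2*M) = 2 - √2*√M)
s(r) = √r*(2 - 2*I) (s(r) = (2 - √2*√(-4 - 1*(-2)))*√r = (2 - √2*√(-4 + 2))*√r = (2 - √2*√(-2))*√r = (2 - √2*I*√2)*√r = (2 - 2*I)*√r = √r*(2 - 2*I))
q(U, C) = -3 + C*U (q(U, C) = -3 + U*C = -3 + C*U)
√(147406 + q(s(-12), -529)) = √(147406 + (-3 - 1058*√(-12)*(1 - I))) = √(147406 + (-3 - 1058*2*I*√3*(1 - I))) = √(147406 + (-3 - 2116*I*√3*(1 - I))) = √(147403 - 2116*I*√3*(1 - I))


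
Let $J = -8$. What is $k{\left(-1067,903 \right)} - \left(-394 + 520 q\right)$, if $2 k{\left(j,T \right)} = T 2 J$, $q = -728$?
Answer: $371730$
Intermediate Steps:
$k{\left(j,T \right)} = - 8 T$ ($k{\left(j,T \right)} = \frac{T 2 \left(-8\right)}{2} = \frac{2 T \left(-8\right)}{2} = \frac{\left(-16\right) T}{2} = - 8 T$)
$k{\left(-1067,903 \right)} - \left(-394 + 520 q\right) = \left(-8\right) 903 - \left(-394 + 520 \left(-728\right)\right) = -7224 - \left(-394 - 378560\right) = -7224 - -378954 = -7224 + 378954 = 371730$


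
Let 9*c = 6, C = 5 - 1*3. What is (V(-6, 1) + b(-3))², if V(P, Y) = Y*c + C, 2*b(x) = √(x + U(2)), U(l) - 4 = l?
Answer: 283/36 + 8*√3/3 ≈ 12.480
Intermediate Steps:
U(l) = 4 + l
C = 2 (C = 5 - 3 = 2)
c = ⅔ (c = (⅑)*6 = ⅔ ≈ 0.66667)
b(x) = √(6 + x)/2 (b(x) = √(x + (4 + 2))/2 = √(x + 6)/2 = √(6 + x)/2)
V(P, Y) = 2 + 2*Y/3 (V(P, Y) = Y*(⅔) + 2 = 2*Y/3 + 2 = 2 + 2*Y/3)
(V(-6, 1) + b(-3))² = ((2 + (⅔)*1) + √(6 - 3)/2)² = ((2 + ⅔) + √3/2)² = (8/3 + √3/2)²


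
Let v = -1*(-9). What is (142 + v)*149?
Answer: 22499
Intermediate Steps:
v = 9
(142 + v)*149 = (142 + 9)*149 = 151*149 = 22499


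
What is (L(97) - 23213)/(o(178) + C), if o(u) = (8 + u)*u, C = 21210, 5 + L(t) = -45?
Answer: -23263/54318 ≈ -0.42827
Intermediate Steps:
L(t) = -50 (L(t) = -5 - 45 = -50)
o(u) = u*(8 + u)
(L(97) - 23213)/(o(178) + C) = (-50 - 23213)/(178*(8 + 178) + 21210) = -23263/(178*186 + 21210) = -23263/(33108 + 21210) = -23263/54318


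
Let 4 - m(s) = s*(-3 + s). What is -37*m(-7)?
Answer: 2442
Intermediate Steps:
m(s) = 4 - s*(-3 + s)
-37*m(-7) = -37*(4 - 1*(-7)² + 3*(-7)) = -37*(4 - 1*49 - 21) = -37*(4 - 49 - 21) = -37*(-66) = 2442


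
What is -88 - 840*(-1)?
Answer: 752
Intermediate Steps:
-88 - 840*(-1) = -88 - 140*(-6) = -88 + 840 = 752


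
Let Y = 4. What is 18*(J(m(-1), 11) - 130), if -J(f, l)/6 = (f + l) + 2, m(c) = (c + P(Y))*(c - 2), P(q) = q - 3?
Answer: -3744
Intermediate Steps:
P(q) = -3 + q
m(c) = (1 + c)*(-2 + c) (m(c) = (c + (-3 + 4))*(c - 2) = (c + 1)*(-2 + c) = (1 + c)*(-2 + c))
J(f, l) = -12 - 6*f - 6*l (J(f, l) = -6*((f + l) + 2) = -6*(2 + f + l) = -12 - 6*f - 6*l)
18*(J(m(-1), 11) - 130) = 18*((-12 - 6*(-2 + (-1)² - 1*(-1)) - 6*11) - 130) = 18*((-12 - 6*(-2 + 1 + 1) - 66) - 130) = 18*((-12 - 6*0 - 66) - 130) = 18*((-12 + 0 - 66) - 130) = 18*(-78 - 130) = 18*(-208) = -3744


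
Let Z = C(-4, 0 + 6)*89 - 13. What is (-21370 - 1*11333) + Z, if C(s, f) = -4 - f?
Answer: -33606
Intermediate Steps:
Z = -903 (Z = (-4 - (0 + 6))*89 - 13 = (-4 - 1*6)*89 - 13 = (-4 - 6)*89 - 13 = -10*89 - 13 = -890 - 13 = -903)
(-21370 - 1*11333) + Z = (-21370 - 1*11333) - 903 = (-21370 - 11333) - 903 = -32703 - 903 = -33606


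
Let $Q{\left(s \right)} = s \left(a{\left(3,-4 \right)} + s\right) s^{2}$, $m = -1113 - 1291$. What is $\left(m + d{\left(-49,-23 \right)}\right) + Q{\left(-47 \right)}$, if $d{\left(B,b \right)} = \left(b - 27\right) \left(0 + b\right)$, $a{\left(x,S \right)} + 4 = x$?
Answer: $4982250$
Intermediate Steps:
$a{\left(x,S \right)} = -4 + x$
$m = -2404$
$d{\left(B,b \right)} = b \left(-27 + b\right)$ ($d{\left(B,b \right)} = \left(-27 + b\right) b = b \left(-27 + b\right)$)
$Q{\left(s \right)} = s^{3} \left(-1 + s\right)$ ($Q{\left(s \right)} = s \left(\left(-4 + 3\right) + s\right) s^{2} = s \left(-1 + s\right) s^{2} = s^{3} \left(-1 + s\right)$)
$\left(m + d{\left(-49,-23 \right)}\right) + Q{\left(-47 \right)} = \left(-2404 - 23 \left(-27 - 23\right)\right) + \left(-47\right)^{3} \left(-1 - 47\right) = \left(-2404 - -1150\right) - -4983504 = \left(-2404 + 1150\right) + 4983504 = -1254 + 4983504 = 4982250$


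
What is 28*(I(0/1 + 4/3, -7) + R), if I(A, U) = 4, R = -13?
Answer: -252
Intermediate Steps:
28*(I(0/1 + 4/3, -7) + R) = 28*(4 - 13) = 28*(-9) = -252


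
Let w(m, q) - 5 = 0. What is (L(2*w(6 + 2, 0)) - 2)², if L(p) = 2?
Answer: 0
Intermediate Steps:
w(m, q) = 5 (w(m, q) = 5 + 0 = 5)
(L(2*w(6 + 2, 0)) - 2)² = (2 - 2)² = 0² = 0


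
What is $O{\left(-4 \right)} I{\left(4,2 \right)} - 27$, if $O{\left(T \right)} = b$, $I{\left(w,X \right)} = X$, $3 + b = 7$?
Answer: $-19$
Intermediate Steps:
$b = 4$ ($b = -3 + 7 = 4$)
$O{\left(T \right)} = 4$
$O{\left(-4 \right)} I{\left(4,2 \right)} - 27 = 4 \cdot 2 - 27 = 8 - 27 = -19$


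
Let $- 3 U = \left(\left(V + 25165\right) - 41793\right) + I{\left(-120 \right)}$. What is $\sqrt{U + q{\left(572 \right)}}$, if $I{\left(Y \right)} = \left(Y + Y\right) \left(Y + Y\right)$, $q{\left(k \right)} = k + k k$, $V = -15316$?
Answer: $2 \sqrt{79801} \approx 564.98$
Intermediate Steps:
$q{\left(k \right)} = k + k^{2}$
$I{\left(Y \right)} = 4 Y^{2}$ ($I{\left(Y \right)} = 2 Y 2 Y = 4 Y^{2}$)
$U = -8552$ ($U = - \frac{\left(\left(-15316 + 25165\right) - 41793\right) + 4 \left(-120\right)^{2}}{3} = - \frac{\left(9849 - 41793\right) + 4 \cdot 14400}{3} = - \frac{-31944 + 57600}{3} = \left(- \frac{1}{3}\right) 25656 = -8552$)
$\sqrt{U + q{\left(572 \right)}} = \sqrt{-8552 + 572 \left(1 + 572\right)} = \sqrt{-8552 + 572 \cdot 573} = \sqrt{-8552 + 327756} = \sqrt{319204} = 2 \sqrt{79801}$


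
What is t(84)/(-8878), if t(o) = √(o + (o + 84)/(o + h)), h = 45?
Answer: -√39431/190877 ≈ -0.0010403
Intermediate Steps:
t(o) = √(o + (84 + o)/(45 + o)) (t(o) = √(o + (o + 84)/(o + 45)) = √(o + (84 + o)/(45 + o)))
t(84)/(-8878) = √((84 + 84 + 84*(45 + 84))/(45 + 84))/(-8878) = √((84 + 84 + 84*129)/129)*(-1/8878) = √((84 + 84 + 10836)/129)*(-1/8878) = √((1/129)*11004)*(-1/8878) = √(3668/43)*(-1/8878) = (2*√39431/43)*(-1/8878) = -√39431/190877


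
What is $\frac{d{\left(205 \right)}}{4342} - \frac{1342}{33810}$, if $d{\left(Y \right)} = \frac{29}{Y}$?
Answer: $- \frac{119354713}{3009461910} \approx -0.03966$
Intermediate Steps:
$\frac{d{\left(205 \right)}}{4342} - \frac{1342}{33810} = \frac{29 \cdot \frac{1}{205}}{4342} - \frac{1342}{33810} = 29 \cdot \frac{1}{205} \cdot \frac{1}{4342} - \frac{671}{16905} = \frac{29}{205} \cdot \frac{1}{4342} - \frac{671}{16905} = \frac{29}{890110} - \frac{671}{16905} = - \frac{119354713}{3009461910}$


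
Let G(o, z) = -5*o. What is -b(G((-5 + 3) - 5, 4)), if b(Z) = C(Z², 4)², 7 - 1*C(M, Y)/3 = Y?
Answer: -81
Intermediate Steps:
C(M, Y) = 21 - 3*Y
b(Z) = 81 (b(Z) = (21 - 3*4)² = (21 - 12)² = 9² = 81)
-b(G((-5 + 3) - 5, 4)) = -1*81 = -81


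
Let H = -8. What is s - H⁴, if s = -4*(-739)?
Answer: -1140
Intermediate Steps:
s = 2956
s - H⁴ = 2956 - 1*(-8)⁴ = 2956 - 1*4096 = 2956 - 4096 = -1140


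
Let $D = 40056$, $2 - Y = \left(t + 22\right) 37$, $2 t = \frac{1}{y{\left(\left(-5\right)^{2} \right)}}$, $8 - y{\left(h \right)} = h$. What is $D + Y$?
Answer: $\frac{1334333}{34} \approx 39245.0$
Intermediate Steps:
$y{\left(h \right)} = 8 - h$
$t = - \frac{1}{34}$ ($t = \frac{1}{2 \left(8 - \left(-5\right)^{2}\right)} = \frac{1}{2 \left(8 - 25\right)} = \frac{1}{2 \left(-17\right)} = \frac{1}{2} \left(- \frac{1}{17}\right) = - \frac{1}{34} \approx -0.029412$)
$Y = - \frac{27571}{34}$ ($Y = 2 - \left(- \frac{1}{34} + 22\right) 37 = 2 - \frac{747}{34} \cdot 37 = 2 - \frac{27639}{34} = - \frac{27571}{34} \approx -810.91$)
$D + Y = 40056 - \frac{27571}{34} = \frac{1334333}{34}$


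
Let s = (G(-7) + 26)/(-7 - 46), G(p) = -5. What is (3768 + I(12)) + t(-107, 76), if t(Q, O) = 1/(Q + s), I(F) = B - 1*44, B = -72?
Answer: 20787131/5692 ≈ 3652.0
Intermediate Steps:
s = -21/53 (s = (-5 + 26)/(-7 - 46) = 21/(-53) = 21*(-1/53) = -21/53 ≈ -0.39623)
I(F) = -116 (I(F) = -72 - 1*44 = -72 - 44 = -116)
t(Q, O) = 1/(-21/53 + Q) (t(Q, O) = 1/(Q - 21/53) = 1/(-21/53 + Q))
(3768 + I(12)) + t(-107, 76) = (3768 - 116) + 53/(-21 + 53*(-107)) = 3652 + 53/(-21 - 5671) = 3652 + 53/(-5692) = 3652 + 53*(-1/5692) = 3652 - 53/5692 = 20787131/5692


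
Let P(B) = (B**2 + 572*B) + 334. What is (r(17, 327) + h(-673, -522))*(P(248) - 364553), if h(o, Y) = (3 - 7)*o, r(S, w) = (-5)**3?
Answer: -412925053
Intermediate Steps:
r(S, w) = -125
P(B) = 334 + B**2 + 572*B
h(o, Y) = -4*o
(r(17, 327) + h(-673, -522))*(P(248) - 364553) = (-125 - 4*(-673))*((334 + 248**2 + 572*248) - 364553) = (-125 + 2692)*((334 + 61504 + 141856) - 364553) = 2567*(203694 - 364553) = 2567*(-160859) = -412925053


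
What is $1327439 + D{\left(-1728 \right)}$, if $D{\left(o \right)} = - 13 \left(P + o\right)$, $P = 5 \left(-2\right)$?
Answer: $1350033$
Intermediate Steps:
$P = -10$
$D{\left(o \right)} = 130 - 13 o$ ($D{\left(o \right)} = - 13 \left(-10 + o\right) = 130 - 13 o$)
$1327439 + D{\left(-1728 \right)} = 1327439 + \left(130 - -22464\right) = 1327439 + \left(130 + 22464\right) = 1327439 + 22594 = 1350033$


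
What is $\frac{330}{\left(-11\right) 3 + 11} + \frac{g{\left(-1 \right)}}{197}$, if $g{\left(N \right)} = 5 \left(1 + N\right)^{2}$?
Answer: $-15$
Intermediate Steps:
$\frac{330}{\left(-11\right) 3 + 11} + \frac{g{\left(-1 \right)}}{197} = \frac{330}{\left(-11\right) 3 + 11} + \frac{5 \left(1 - 1\right)^{2}}{197} = \frac{330}{-33 + 11} + 5 \cdot 0^{2} \cdot \frac{1}{197} = \frac{330}{-22} + 5 \cdot 0 \cdot \frac{1}{197} = 330 \left(- \frac{1}{22}\right) + 0 \cdot \frac{1}{197} = -15 + 0 = -15$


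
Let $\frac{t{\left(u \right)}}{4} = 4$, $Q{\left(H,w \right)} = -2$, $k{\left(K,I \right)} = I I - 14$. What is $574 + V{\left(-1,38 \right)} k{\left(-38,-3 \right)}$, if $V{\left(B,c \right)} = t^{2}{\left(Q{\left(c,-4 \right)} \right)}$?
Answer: $-706$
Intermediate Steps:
$k{\left(K,I \right)} = -14 + I^{2}$ ($k{\left(K,I \right)} = I^{2} - 14 = -14 + I^{2}$)
$t{\left(u \right)} = 16$ ($t{\left(u \right)} = 4 \cdot 4 = 16$)
$V{\left(B,c \right)} = 256$ ($V{\left(B,c \right)} = 16^{2} = 256$)
$574 + V{\left(-1,38 \right)} k{\left(-38,-3 \right)} = 574 + 256 \left(-14 + \left(-3\right)^{2}\right) = 574 + 256 \left(-14 + 9\right) = 574 + 256 \left(-5\right) = 574 - 1280 = -706$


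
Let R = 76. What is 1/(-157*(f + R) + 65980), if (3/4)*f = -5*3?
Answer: 1/57188 ≈ 1.7486e-5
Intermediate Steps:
f = -20 (f = 4*(-5*3)/3 = (4/3)*(-15) = -20)
1/(-157*(f + R) + 65980) = 1/(-157*(-20 + 76) + 65980) = 1/(-157*56 + 65980) = 1/(-8792 + 65980) = 1/57188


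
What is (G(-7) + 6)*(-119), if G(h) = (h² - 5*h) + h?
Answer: -9877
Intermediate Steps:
G(h) = h² - 4*h
(G(-7) + 6)*(-119) = (-7*(-4 - 7) + 6)*(-119) = (-7*(-11) + 6)*(-119) = (77 + 6)*(-119) = 83*(-119) = -9877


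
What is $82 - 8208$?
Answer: $-8126$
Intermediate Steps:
$82 - 8208 = -8126$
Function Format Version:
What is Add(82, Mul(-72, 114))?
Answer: -8126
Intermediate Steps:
Add(82, Mul(-72, 114)) = Add(82, -8208) = -8126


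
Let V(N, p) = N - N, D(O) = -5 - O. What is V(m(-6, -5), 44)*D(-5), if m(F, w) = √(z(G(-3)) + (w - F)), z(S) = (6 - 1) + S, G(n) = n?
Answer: 0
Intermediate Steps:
z(S) = 5 + S
m(F, w) = √(2 + w - F) (m(F, w) = √((5 - 3) + (w - F)) = √(2 + (w - F)) = √(2 + w - F))
V(N, p) = 0
V(m(-6, -5), 44)*D(-5) = 0*(-5 - 1*(-5)) = 0*(-5 + 5) = 0*0 = 0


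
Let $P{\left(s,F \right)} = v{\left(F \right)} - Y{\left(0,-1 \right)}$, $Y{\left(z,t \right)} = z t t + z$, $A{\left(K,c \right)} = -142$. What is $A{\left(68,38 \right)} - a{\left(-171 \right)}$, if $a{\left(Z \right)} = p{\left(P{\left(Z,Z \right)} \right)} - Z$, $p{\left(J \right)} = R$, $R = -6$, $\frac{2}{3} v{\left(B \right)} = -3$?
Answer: $-307$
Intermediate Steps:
$v{\left(B \right)} = - \frac{9}{2}$ ($v{\left(B \right)} = \frac{3}{2} \left(-3\right) = - \frac{9}{2}$)
$Y{\left(z,t \right)} = z + z t^{2}$ ($Y{\left(z,t \right)} = t z t + z = z t^{2} + z = z + z t^{2}$)
$P{\left(s,F \right)} = - \frac{9}{2}$ ($P{\left(s,F \right)} = - \frac{9}{2} - 0 \left(1 + \left(-1\right)^{2}\right) = - \frac{9}{2} - 0 \left(1 + 1\right) = - \frac{9}{2} - 0 \cdot 2 = - \frac{9}{2} - 0 = - \frac{9}{2} + 0 = - \frac{9}{2}$)
$p{\left(J \right)} = -6$
$a{\left(Z \right)} = -6 - Z$
$A{\left(68,38 \right)} - a{\left(-171 \right)} = -142 - \left(-6 - -171\right) = -142 - \left(-6 + 171\right) = -142 - 165 = -307$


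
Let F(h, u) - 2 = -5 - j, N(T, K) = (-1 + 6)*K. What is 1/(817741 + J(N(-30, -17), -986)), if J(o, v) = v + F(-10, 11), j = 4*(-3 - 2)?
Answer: 1/816772 ≈ 1.2243e-6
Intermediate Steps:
j = -20 (j = 4*(-5) = -20)
N(T, K) = 5*K
F(h, u) = 17 (F(h, u) = 2 + (-5 - 1*(-20)) = 2 + (-5 + 20) = 2 + 15 = 17)
J(o, v) = 17 + v (J(o, v) = v + 17 = 17 + v)
1/(817741 + J(N(-30, -17), -986)) = 1/(817741 + (17 - 986)) = 1/(817741 - 969) = 1/816772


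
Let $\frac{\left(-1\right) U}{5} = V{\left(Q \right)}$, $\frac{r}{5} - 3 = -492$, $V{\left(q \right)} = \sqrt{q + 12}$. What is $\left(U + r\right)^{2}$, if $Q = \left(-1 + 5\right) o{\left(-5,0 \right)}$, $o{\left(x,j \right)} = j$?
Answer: $5978325 + 48900 \sqrt{3} \approx 6.063 \cdot 10^{6}$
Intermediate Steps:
$Q = 0$ ($Q = \left(-1 + 5\right) 0 = 4 \cdot 0 = 0$)
$V{\left(q \right)} = \sqrt{12 + q}$
$r = -2445$ ($r = 15 + 5 \left(-492\right) = 15 - 2460 = -2445$)
$U = - 10 \sqrt{3}$ ($U = - 5 \sqrt{12 + 0} = - 5 \sqrt{12} = - 5 \cdot 2 \sqrt{3} = - 10 \sqrt{3} \approx -17.32$)
$\left(U + r\right)^{2} = \left(- 10 \sqrt{3} - 2445\right)^{2} = \left(-2445 - 10 \sqrt{3}\right)^{2}$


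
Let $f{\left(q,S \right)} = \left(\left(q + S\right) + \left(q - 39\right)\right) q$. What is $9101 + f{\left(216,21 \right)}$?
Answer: $98525$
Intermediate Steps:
$f{\left(q,S \right)} = q \left(-39 + S + 2 q\right)$ ($f{\left(q,S \right)} = \left(\left(S + q\right) + \left(-39 + q\right)\right) q = \left(-39 + S + 2 q\right) q = q \left(-39 + S + 2 q\right)$)
$9101 + f{\left(216,21 \right)} = 9101 + 216 \left(-39 + 21 + 2 \cdot 216\right) = 9101 + 216 \left(-39 + 21 + 432\right) = 9101 + 216 \cdot 414 = 9101 + 89424 = 98525$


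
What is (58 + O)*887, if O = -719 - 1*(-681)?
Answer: 17740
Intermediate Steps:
O = -38 (O = -719 + 681 = -38)
(58 + O)*887 = (58 - 38)*887 = 20*887 = 17740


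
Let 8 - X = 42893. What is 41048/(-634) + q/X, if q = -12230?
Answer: -175258966/2718909 ≈ -64.459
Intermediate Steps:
X = -42885 (X = 8 - 1*42893 = 8 - 42893 = -42885)
41048/(-634) + q/X = 41048/(-634) - 12230/(-42885) = 41048*(-1/634) - 12230*(-1/42885) = -20524/317 + 2446/8577 = -175258966/2718909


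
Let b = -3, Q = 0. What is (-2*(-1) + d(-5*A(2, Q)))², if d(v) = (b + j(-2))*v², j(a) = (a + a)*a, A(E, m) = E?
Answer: 252004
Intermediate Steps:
j(a) = 2*a² (j(a) = (2*a)*a = 2*a²)
d(v) = 5*v² (d(v) = (-3 + 2*(-2)²)*v² = (-3 + 2*4)*v² = (-3 + 8)*v² = 5*v²)
(-2*(-1) + d(-5*A(2, Q)))² = (-2*(-1) + 5*(-5*2)²)² = (2 + 5*(-10)²)² = (2 + 5*100)² = (2 + 500)² = 502² = 252004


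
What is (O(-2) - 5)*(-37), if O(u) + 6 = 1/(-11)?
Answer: 4514/11 ≈ 410.36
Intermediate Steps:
O(u) = -67/11 (O(u) = -6 + 1/(-11) = -6 - 1/11 = -67/11)
(O(-2) - 5)*(-37) = (-67/11 - 5)*(-37) = -122/11*(-37) = 4514/11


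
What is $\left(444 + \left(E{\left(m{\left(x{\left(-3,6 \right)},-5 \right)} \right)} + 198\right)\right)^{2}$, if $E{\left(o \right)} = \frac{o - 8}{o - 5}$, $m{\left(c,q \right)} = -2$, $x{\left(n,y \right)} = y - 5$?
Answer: $\frac{20286016}{49} \approx 4.14 \cdot 10^{5}$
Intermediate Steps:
$x{\left(n,y \right)} = -5 + y$
$E{\left(o \right)} = \frac{-8 + o}{-5 + o}$
$\left(444 + \left(E{\left(m{\left(x{\left(-3,6 \right)},-5 \right)} \right)} + 198\right)\right)^{2} = \left(444 + \left(\frac{-8 - 2}{-5 - 2} + 198\right)\right)^{2} = \left(444 + \left(\frac{1}{-7} \left(-10\right) + 198\right)\right)^{2} = \left(444 + \left(\left(- \frac{1}{7}\right) \left(-10\right) + 198\right)\right)^{2} = \left(444 + \left(\frac{10}{7} + 198\right)\right)^{2} = \left(444 + \frac{1396}{7}\right)^{2} = \left(\frac{4504}{7}\right)^{2} = \frac{20286016}{49}$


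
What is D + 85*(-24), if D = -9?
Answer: -2049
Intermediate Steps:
D + 85*(-24) = -9 + 85*(-24) = -9 - 2040 = -2049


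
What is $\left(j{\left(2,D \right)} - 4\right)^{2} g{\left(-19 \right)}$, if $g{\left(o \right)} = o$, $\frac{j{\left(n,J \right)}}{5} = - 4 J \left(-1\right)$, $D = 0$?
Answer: $-304$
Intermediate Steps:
$j{\left(n,J \right)} = 20 J$ ($j{\left(n,J \right)} = 5 - 4 J \left(-1\right) = 5 \cdot 4 J = 20 J$)
$\left(j{\left(2,D \right)} - 4\right)^{2} g{\left(-19 \right)} = \left(20 \cdot 0 - 4\right)^{2} \left(-19\right) = \left(0 - 4\right)^{2} \left(-19\right) = \left(-4\right)^{2} \left(-19\right) = 16 \left(-19\right) = -304$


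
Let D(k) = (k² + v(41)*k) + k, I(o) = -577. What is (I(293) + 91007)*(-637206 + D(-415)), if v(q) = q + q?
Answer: -45163093180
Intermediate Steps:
v(q) = 2*q
D(k) = k² + 83*k (D(k) = (k² + (2*41)*k) + k = (k² + 82*k) + k = k² + 83*k)
(I(293) + 91007)*(-637206 + D(-415)) = (-577 + 91007)*(-637206 - 415*(83 - 415)) = 90430*(-637206 - 415*(-332)) = 90430*(-637206 + 137780) = 90430*(-499426) = -45163093180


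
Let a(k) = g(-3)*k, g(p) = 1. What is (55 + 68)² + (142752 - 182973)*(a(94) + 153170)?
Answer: -6164416215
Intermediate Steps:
a(k) = k (a(k) = 1*k = k)
(55 + 68)² + (142752 - 182973)*(a(94) + 153170) = (55 + 68)² + (142752 - 182973)*(94 + 153170) = 123² - 40221*153264 = 15129 - 6164431344 = -6164416215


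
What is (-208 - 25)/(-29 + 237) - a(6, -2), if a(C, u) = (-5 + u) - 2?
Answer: 1639/208 ≈ 7.8798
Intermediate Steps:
a(C, u) = -7 + u
(-208 - 25)/(-29 + 237) - a(6, -2) = (-208 - 25)/(-29 + 237) - (-7 - 2) = -233/208 - 1*(-9) = -233*1/208 + 9 = -233/208 + 9 = 1639/208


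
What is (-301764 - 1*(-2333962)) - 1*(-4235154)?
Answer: 6267352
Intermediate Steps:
(-301764 - 1*(-2333962)) - 1*(-4235154) = (-301764 + 2333962) + 4235154 = 2032198 + 4235154 = 6267352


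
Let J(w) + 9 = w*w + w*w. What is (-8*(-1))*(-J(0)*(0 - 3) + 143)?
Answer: 928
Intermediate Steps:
J(w) = -9 + 2*w**2 (J(w) = -9 + (w*w + w*w) = -9 + (w**2 + w**2) = -9 + 2*w**2)
(-8*(-1))*(-J(0)*(0 - 3) + 143) = (-8*(-1))*(-(-9 + 2*0**2)*(0 - 3) + 143) = 8*(-(-9 + 2*0)*(-3) + 143) = 8*(-(-9 + 0)*(-3) + 143) = 8*(-(-9)*(-3) + 143) = 8*(-1*27 + 143) = 8*(-27 + 143) = 8*116 = 928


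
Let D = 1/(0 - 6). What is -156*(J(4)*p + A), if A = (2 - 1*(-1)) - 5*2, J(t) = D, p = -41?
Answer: 26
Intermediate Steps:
D = -⅙ (D = 1/(-6) = -⅙ ≈ -0.16667)
J(t) = -⅙
A = -7 (A = (2 + 1) - 10 = 3 - 10 = -7)
-156*(J(4)*p + A) = -156*(-⅙*(-41) - 7) = -156*(41/6 - 7) = -156*(-⅙) = 26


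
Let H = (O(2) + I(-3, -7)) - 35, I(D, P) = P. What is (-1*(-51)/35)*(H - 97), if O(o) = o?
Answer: -6987/35 ≈ -199.63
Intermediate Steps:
H = -40 (H = (2 - 7) - 35 = -5 - 35 = -40)
(-1*(-51)/35)*(H - 97) = (-1*(-51)/35)*(-40 - 97) = (51*(1/35))*(-137) = (51/35)*(-137) = -6987/35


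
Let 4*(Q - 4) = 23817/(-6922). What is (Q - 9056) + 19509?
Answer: 289509599/27688 ≈ 10456.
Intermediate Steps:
Q = 86935/27688 (Q = 4 + (23817/(-6922))/4 = 4 + (23817*(-1/6922))/4 = 4 + (¼)*(-23817/6922) = 4 - 23817/27688 = 86935/27688 ≈ 3.1398)
(Q - 9056) + 19509 = (86935/27688 - 9056) + 19509 = -250655593/27688 + 19509 = 289509599/27688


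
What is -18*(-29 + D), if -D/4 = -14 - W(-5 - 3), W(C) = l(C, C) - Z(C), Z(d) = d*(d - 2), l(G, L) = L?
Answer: 5850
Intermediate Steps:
Z(d) = d*(-2 + d)
W(C) = C - C*(-2 + C)
D = -296 (D = -4*(-14 - (-5 - 3)*(3 - (-5 - 3))) = -4*(-14 - (-8)*(3 - 1*(-8))) = -4*(-14 - (-8)*(3 + 8)) = -4*(-14 - (-8)*11) = -4*(-14 - 1*(-88)) = -4*(-14 + 88) = -4*74 = -296)
-18*(-29 + D) = -18*(-29 - 296) = -18*(-325) = 5850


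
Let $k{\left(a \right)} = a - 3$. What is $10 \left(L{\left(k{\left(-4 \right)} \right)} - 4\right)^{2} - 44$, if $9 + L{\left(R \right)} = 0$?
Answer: $1646$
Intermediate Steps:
$k{\left(a \right)} = -3 + a$ ($k{\left(a \right)} = a - 3 = -3 + a$)
$L{\left(R \right)} = -9$ ($L{\left(R \right)} = -9 + 0 = -9$)
$10 \left(L{\left(k{\left(-4 \right)} \right)} - 4\right)^{2} - 44 = 10 \left(-9 - 4\right)^{2} - 44 = 10 \left(-13\right)^{2} - 44 = 10 \cdot 169 - 44 = 1690 - 44 = 1646$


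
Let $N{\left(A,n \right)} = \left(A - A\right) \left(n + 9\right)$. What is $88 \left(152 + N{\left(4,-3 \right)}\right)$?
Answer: $13376$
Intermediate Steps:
$N{\left(A,n \right)} = 0$ ($N{\left(A,n \right)} = 0 \left(9 + n\right) = 0$)
$88 \left(152 + N{\left(4,-3 \right)}\right) = 88 \left(152 + 0\right) = 88 \cdot 152 = 13376$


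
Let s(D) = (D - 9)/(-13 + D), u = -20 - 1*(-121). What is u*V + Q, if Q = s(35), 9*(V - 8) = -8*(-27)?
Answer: 35565/11 ≈ 3233.2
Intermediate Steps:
u = 101 (u = -20 + 121 = 101)
V = 32 (V = 8 + (-8*(-27))/9 = 8 + (1/9)*216 = 8 + 24 = 32)
s(D) = (-9 + D)/(-13 + D)
Q = 13/11 (Q = (-9 + 35)/(-13 + 35) = 26/22 = (1/22)*26 = 13/11 ≈ 1.1818)
u*V + Q = 101*32 + 13/11 = 3232 + 13/11 = 35565/11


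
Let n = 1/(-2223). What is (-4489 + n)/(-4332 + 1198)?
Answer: 4989524/3483441 ≈ 1.4324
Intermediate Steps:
n = -1/2223 ≈ -0.00044984
(-4489 + n)/(-4332 + 1198) = (-4489 - 1/2223)/(-4332 + 1198) = -9979048/2223/(-3134) = -9979048/2223*(-1/3134) = 4989524/3483441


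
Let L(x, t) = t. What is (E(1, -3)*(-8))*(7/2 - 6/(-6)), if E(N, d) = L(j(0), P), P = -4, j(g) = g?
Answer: 144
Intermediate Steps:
E(N, d) = -4
(E(1, -3)*(-8))*(7/2 - 6/(-6)) = (-4*(-8))*(7/2 - 6/(-6)) = 32*(7*(1/2) - 6*(-1/6)) = 32*(7/2 + 1) = 32*(9/2) = 144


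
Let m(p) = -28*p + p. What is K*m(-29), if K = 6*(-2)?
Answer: -9396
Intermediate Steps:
m(p) = -27*p
K = -12
K*m(-29) = -(-324)*(-29) = -12*783 = -9396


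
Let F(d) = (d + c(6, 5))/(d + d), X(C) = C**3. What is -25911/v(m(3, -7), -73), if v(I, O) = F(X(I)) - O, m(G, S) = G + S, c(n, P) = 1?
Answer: -3316608/9407 ≈ -352.57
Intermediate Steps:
F(d) = (1 + d)/(2*d) (F(d) = (d + 1)/(d + d) = (1 + d)/((2*d)) = (1 + d)*(1/(2*d)) = (1 + d)/(2*d))
v(I, O) = -O + (1 + I**3)/(2*I**3) (v(I, O) = (1 + I**3)/(2*(I**3)) - O = (1 + I**3)/(2*I**3) - O = -O + (1 + I**3)/(2*I**3))
-25911/v(m(3, -7), -73) = -25911/(1/2 + 1/(2*(3 - 7)**3) - 1*(-73)) = -25911/(1/2 + (1/2)/(-4)**3 + 73) = -25911/(1/2 + (1/2)*(-1/64) + 73) = -25911/(1/2 - 1/128 + 73) = -25911/9407/128 = -25911*128/9407 = -3316608/9407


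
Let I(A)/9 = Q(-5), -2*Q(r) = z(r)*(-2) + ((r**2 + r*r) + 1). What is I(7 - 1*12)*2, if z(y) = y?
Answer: -549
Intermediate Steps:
Q(r) = -1/2 + r - r**2 (Q(r) = -(r*(-2) + ((r**2 + r*r) + 1))/2 = -(-2*r + ((r**2 + r**2) + 1))/2 = -(-2*r + (2*r**2 + 1))/2 = -(-2*r + (1 + 2*r**2))/2 = -(1 - 2*r + 2*r**2)/2 = -1/2 + r - r**2)
I(A) = -549/2 (I(A) = 9*(-1/2 - 5 - 1*(-5)**2) = 9*(-1/2 - 5 - 1*25) = 9*(-1/2 - 5 - 25) = 9*(-61/2) = -549/2)
I(7 - 1*12)*2 = -549/2*2 = -549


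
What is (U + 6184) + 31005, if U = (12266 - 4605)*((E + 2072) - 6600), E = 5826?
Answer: 9981167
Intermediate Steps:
U = 9943978 (U = (12266 - 4605)*((5826 + 2072) - 6600) = 7661*(7898 - 6600) = 7661*1298 = 9943978)
(U + 6184) + 31005 = (9943978 + 6184) + 31005 = 9950162 + 31005 = 9981167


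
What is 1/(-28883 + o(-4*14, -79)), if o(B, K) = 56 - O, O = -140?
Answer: -1/28687 ≈ -3.4859e-5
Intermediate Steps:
o(B, K) = 196 (o(B, K) = 56 - 1*(-140) = 56 + 140 = 196)
1/(-28883 + o(-4*14, -79)) = 1/(-28883 + 196) = 1/(-28687) = -1/28687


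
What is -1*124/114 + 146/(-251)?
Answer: -23884/14307 ≈ -1.6694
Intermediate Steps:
-1*124/114 + 146/(-251) = -124*1/114 + 146*(-1/251) = -62/57 - 146/251 = -23884/14307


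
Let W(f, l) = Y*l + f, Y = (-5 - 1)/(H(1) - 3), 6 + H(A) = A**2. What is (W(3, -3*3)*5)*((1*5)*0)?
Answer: 0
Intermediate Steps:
H(A) = -6 + A**2
Y = 3/4 (Y = (-5 - 1)/((-6 + 1**2) - 3) = -6/((-6 + 1) - 3) = -6/(-5 - 3) = -6/(-8) = -6*(-1/8) = 3/4 ≈ 0.75000)
W(f, l) = f + 3*l/4 (W(f, l) = 3*l/4 + f = f + 3*l/4)
(W(3, -3*3)*5)*((1*5)*0) = ((3 + 3*(-3*3)/4)*5)*((1*5)*0) = ((3 + (3/4)*(-9))*5)*(5*0) = ((3 - 27/4)*5)*0 = -15/4*5*0 = -75/4*0 = 0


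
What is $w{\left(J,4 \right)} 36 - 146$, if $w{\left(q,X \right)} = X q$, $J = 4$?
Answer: $430$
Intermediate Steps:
$w{\left(J,4 \right)} 36 - 146 = 4 \cdot 4 \cdot 36 - 146 = 16 \cdot 36 - 146 = 576 - 146 = 430$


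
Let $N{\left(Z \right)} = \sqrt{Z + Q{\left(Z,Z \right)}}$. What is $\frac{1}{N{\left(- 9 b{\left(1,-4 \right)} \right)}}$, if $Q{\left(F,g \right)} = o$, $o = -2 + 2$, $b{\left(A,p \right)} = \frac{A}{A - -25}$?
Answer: $- \frac{i \sqrt{26}}{3} \approx - 1.6997 i$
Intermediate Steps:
$b{\left(A,p \right)} = \frac{A}{25 + A}$ ($b{\left(A,p \right)} = \frac{A}{A + 25} = \frac{A}{25 + A}$)
$o = 0$
$Q{\left(F,g \right)} = 0$
$N{\left(Z \right)} = \sqrt{Z}$ ($N{\left(Z \right)} = \sqrt{Z + 0} = \sqrt{Z}$)
$\frac{1}{N{\left(- 9 b{\left(1,-4 \right)} \right)}} = \frac{1}{\sqrt{- 9 \cdot 1 \frac{1}{25 + 1}}} = \frac{1}{\sqrt{- 9 \cdot 1 \cdot \frac{1}{26}}} = \frac{1}{\sqrt{\left(-9\right) \frac{1}{26}}} = \frac{1}{\sqrt{- \frac{9}{26}}} = \frac{1}{\frac{3}{26} i \sqrt{26}} = - \frac{i \sqrt{26}}{3}$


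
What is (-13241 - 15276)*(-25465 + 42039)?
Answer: -472640758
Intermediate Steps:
(-13241 - 15276)*(-25465 + 42039) = -28517*16574 = -472640758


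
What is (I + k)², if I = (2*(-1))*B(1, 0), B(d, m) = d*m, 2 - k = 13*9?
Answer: 13225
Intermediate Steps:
k = -115 (k = 2 - 13*9 = 2 - 1*117 = 2 - 117 = -115)
I = 0 (I = (2*(-1))*(1*0) = -2*0 = 0)
(I + k)² = (0 - 115)² = (-115)² = 13225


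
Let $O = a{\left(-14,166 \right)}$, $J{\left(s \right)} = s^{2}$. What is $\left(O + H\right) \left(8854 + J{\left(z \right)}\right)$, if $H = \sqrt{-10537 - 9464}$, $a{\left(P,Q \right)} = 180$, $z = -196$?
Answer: $8508600 + 47270 i \sqrt{20001} \approx 8.5086 \cdot 10^{6} + 6.6852 \cdot 10^{6} i$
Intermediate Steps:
$O = 180$
$H = i \sqrt{20001}$ ($H = \sqrt{-20001} = i \sqrt{20001} \approx 141.42 i$)
$\left(O + H\right) \left(8854 + J{\left(z \right)}\right) = \left(180 + i \sqrt{20001}\right) \left(8854 + \left(-196\right)^{2}\right) = \left(180 + i \sqrt{20001}\right) \left(8854 + 38416\right) = \left(180 + i \sqrt{20001}\right) 47270 = 8508600 + 47270 i \sqrt{20001}$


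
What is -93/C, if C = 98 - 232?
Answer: 93/134 ≈ 0.69403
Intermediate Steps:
C = -134
-93/C = -93/(-134) = -93*(-1/134) = 93/134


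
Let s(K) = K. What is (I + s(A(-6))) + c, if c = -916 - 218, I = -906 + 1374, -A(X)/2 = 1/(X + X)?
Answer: -3995/6 ≈ -665.83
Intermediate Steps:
A(X) = -1/X (A(X) = -2/(X + X) = -2*1/(2*X) = -1/X)
I = 468
c = -1134
(I + s(A(-6))) + c = (468 - 1/(-6)) - 1134 = (468 - 1*(-1/6)) - 1134 = (468 + 1/6) - 1134 = 2809/6 - 1134 = -3995/6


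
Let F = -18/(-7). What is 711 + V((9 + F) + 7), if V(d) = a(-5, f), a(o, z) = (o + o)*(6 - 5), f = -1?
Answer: 701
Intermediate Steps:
F = 18/7 (F = -18*(-⅐) = 18/7 ≈ 2.5714)
a(o, z) = 2*o (a(o, z) = (2*o)*1 = 2*o)
V(d) = -10 (V(d) = 2*(-5) = -10)
711 + V((9 + F) + 7) = 711 - 10 = 701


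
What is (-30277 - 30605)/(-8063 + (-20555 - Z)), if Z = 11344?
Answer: 30441/19981 ≈ 1.5235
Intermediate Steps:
(-30277 - 30605)/(-8063 + (-20555 - Z)) = (-30277 - 30605)/(-8063 + (-20555 - 1*11344)) = -60882/(-8063 + (-20555 - 11344)) = -60882/(-8063 - 31899) = -60882/(-39962) = -60882*(-1/39962) = 30441/19981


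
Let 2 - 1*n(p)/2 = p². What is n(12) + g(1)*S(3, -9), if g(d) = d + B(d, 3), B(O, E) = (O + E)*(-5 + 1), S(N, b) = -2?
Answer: -254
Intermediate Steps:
B(O, E) = -4*E - 4*O (B(O, E) = (E + O)*(-4) = -4*E - 4*O)
n(p) = 4 - 2*p²
g(d) = -12 - 3*d (g(d) = d + (-4*3 - 4*d) = d + (-12 - 4*d) = -12 - 3*d)
n(12) + g(1)*S(3, -9) = (4 - 2*12²) + (-12 - 3*1)*(-2) = (4 - 2*144) + (-12 - 3)*(-2) = (4 - 288) - 15*(-2) = -284 + 30 = -254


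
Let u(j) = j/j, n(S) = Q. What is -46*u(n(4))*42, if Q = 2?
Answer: -1932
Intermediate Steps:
n(S) = 2
u(j) = 1
-46*u(n(4))*42 = -46*1*42 = -46*42 = -1932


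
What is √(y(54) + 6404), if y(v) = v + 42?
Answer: 10*√65 ≈ 80.623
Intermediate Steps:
y(v) = 42 + v
√(y(54) + 6404) = √((42 + 54) + 6404) = √(96 + 6404) = √6500 = 10*√65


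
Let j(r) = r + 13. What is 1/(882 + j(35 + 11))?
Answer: 1/941 ≈ 0.0010627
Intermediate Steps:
j(r) = 13 + r
1/(882 + j(35 + 11)) = 1/(882 + (13 + (35 + 11))) = 1/(882 + (13 + 46)) = 1/(882 + 59) = 1/941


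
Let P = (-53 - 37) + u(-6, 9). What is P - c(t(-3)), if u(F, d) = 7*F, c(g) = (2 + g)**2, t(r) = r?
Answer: -133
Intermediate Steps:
P = -132 (P = (-53 - 37) + 7*(-6) = -90 - 42 = -132)
P - c(t(-3)) = -132 - (2 - 3)**2 = -132 - 1*(-1)**2 = -132 - 1*1 = -132 - 1 = -133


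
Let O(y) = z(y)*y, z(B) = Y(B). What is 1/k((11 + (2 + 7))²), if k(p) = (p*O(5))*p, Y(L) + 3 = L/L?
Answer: -1/1600000 ≈ -6.2500e-7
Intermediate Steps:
Y(L) = -2 (Y(L) = -3 + L/L = -3 + 1 = -2)
z(B) = -2
O(y) = -2*y
k(p) = -10*p² (k(p) = (p*(-2*5))*p = (p*(-10))*p = (-10*p)*p = -10*p²)
1/k((11 + (2 + 7))²) = 1/(-10*(11 + (2 + 7))⁴) = 1/(-10*(11 + 9)⁴) = 1/(-10*(20²)²) = 1/(-10*400²) = 1/(-10*160000) = 1/(-1600000) = -1/1600000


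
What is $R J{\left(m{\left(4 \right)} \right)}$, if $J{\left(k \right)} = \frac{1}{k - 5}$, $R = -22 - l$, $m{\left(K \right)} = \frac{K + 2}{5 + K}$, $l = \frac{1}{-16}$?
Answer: $\frac{81}{16} \approx 5.0625$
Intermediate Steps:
$l = - \frac{1}{16} \approx -0.0625$
$m{\left(K \right)} = \frac{2 + K}{5 + K}$
$R = - \frac{351}{16}$ ($R = -22 - - \frac{1}{16} = -22 + \frac{1}{16} = - \frac{351}{16} \approx -21.938$)
$J{\left(k \right)} = \frac{1}{-5 + k}$
$R J{\left(m{\left(4 \right)} \right)} = - \frac{351}{16 \left(-5 + \frac{2 + 4}{5 + 4}\right)} = - \frac{351}{16 \left(-5 + \frac{1}{9} \cdot 6\right)} = - \frac{351}{16 \left(-5 + \frac{2}{3}\right)} = - \frac{351}{16 \left(- \frac{13}{3}\right)} = \left(- \frac{351}{16}\right) \left(- \frac{3}{13}\right) = \frac{81}{16}$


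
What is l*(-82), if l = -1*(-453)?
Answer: -37146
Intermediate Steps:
l = 453
l*(-82) = 453*(-82) = -37146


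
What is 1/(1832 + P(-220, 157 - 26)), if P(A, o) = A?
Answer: 1/1612 ≈ 0.00062035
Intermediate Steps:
1/(1832 + P(-220, 157 - 26)) = 1/(1832 - 220) = 1/1612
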